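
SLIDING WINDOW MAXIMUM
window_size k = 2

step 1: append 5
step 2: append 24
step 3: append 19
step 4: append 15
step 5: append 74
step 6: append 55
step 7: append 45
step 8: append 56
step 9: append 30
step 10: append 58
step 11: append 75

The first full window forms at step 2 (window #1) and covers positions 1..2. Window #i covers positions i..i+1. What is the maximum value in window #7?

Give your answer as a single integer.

Answer: 56

Derivation:
step 1: append 5 -> window=[5] (not full yet)
step 2: append 24 -> window=[5, 24] -> max=24
step 3: append 19 -> window=[24, 19] -> max=24
step 4: append 15 -> window=[19, 15] -> max=19
step 5: append 74 -> window=[15, 74] -> max=74
step 6: append 55 -> window=[74, 55] -> max=74
step 7: append 45 -> window=[55, 45] -> max=55
step 8: append 56 -> window=[45, 56] -> max=56
Window #7 max = 56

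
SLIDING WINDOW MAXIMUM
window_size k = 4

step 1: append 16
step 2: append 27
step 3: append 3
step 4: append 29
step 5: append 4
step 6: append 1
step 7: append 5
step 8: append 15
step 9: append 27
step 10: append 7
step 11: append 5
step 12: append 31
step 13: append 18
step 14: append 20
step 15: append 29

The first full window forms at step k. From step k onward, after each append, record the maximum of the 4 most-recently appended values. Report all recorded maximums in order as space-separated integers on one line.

step 1: append 16 -> window=[16] (not full yet)
step 2: append 27 -> window=[16, 27] (not full yet)
step 3: append 3 -> window=[16, 27, 3] (not full yet)
step 4: append 29 -> window=[16, 27, 3, 29] -> max=29
step 5: append 4 -> window=[27, 3, 29, 4] -> max=29
step 6: append 1 -> window=[3, 29, 4, 1] -> max=29
step 7: append 5 -> window=[29, 4, 1, 5] -> max=29
step 8: append 15 -> window=[4, 1, 5, 15] -> max=15
step 9: append 27 -> window=[1, 5, 15, 27] -> max=27
step 10: append 7 -> window=[5, 15, 27, 7] -> max=27
step 11: append 5 -> window=[15, 27, 7, 5] -> max=27
step 12: append 31 -> window=[27, 7, 5, 31] -> max=31
step 13: append 18 -> window=[7, 5, 31, 18] -> max=31
step 14: append 20 -> window=[5, 31, 18, 20] -> max=31
step 15: append 29 -> window=[31, 18, 20, 29] -> max=31

Answer: 29 29 29 29 15 27 27 27 31 31 31 31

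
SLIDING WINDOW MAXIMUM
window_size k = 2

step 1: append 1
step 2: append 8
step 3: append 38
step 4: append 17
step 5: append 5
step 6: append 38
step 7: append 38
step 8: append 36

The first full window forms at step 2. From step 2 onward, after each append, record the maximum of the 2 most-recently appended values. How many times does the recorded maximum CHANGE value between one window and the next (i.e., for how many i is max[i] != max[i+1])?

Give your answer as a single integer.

Answer: 3

Derivation:
step 1: append 1 -> window=[1] (not full yet)
step 2: append 8 -> window=[1, 8] -> max=8
step 3: append 38 -> window=[8, 38] -> max=38
step 4: append 17 -> window=[38, 17] -> max=38
step 5: append 5 -> window=[17, 5] -> max=17
step 6: append 38 -> window=[5, 38] -> max=38
step 7: append 38 -> window=[38, 38] -> max=38
step 8: append 36 -> window=[38, 36] -> max=38
Recorded maximums: 8 38 38 17 38 38 38
Changes between consecutive maximums: 3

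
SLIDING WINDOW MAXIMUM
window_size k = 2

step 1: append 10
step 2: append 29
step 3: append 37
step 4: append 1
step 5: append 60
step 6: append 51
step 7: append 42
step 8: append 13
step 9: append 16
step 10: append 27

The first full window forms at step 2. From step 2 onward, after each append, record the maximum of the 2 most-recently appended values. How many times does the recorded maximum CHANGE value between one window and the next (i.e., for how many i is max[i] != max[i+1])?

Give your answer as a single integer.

Answer: 6

Derivation:
step 1: append 10 -> window=[10] (not full yet)
step 2: append 29 -> window=[10, 29] -> max=29
step 3: append 37 -> window=[29, 37] -> max=37
step 4: append 1 -> window=[37, 1] -> max=37
step 5: append 60 -> window=[1, 60] -> max=60
step 6: append 51 -> window=[60, 51] -> max=60
step 7: append 42 -> window=[51, 42] -> max=51
step 8: append 13 -> window=[42, 13] -> max=42
step 9: append 16 -> window=[13, 16] -> max=16
step 10: append 27 -> window=[16, 27] -> max=27
Recorded maximums: 29 37 37 60 60 51 42 16 27
Changes between consecutive maximums: 6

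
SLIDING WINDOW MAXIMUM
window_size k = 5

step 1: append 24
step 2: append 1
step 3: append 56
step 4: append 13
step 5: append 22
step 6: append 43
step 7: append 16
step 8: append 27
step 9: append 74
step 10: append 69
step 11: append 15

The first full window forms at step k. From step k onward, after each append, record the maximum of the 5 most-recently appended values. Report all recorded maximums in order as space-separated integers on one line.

Answer: 56 56 56 43 74 74 74

Derivation:
step 1: append 24 -> window=[24] (not full yet)
step 2: append 1 -> window=[24, 1] (not full yet)
step 3: append 56 -> window=[24, 1, 56] (not full yet)
step 4: append 13 -> window=[24, 1, 56, 13] (not full yet)
step 5: append 22 -> window=[24, 1, 56, 13, 22] -> max=56
step 6: append 43 -> window=[1, 56, 13, 22, 43] -> max=56
step 7: append 16 -> window=[56, 13, 22, 43, 16] -> max=56
step 8: append 27 -> window=[13, 22, 43, 16, 27] -> max=43
step 9: append 74 -> window=[22, 43, 16, 27, 74] -> max=74
step 10: append 69 -> window=[43, 16, 27, 74, 69] -> max=74
step 11: append 15 -> window=[16, 27, 74, 69, 15] -> max=74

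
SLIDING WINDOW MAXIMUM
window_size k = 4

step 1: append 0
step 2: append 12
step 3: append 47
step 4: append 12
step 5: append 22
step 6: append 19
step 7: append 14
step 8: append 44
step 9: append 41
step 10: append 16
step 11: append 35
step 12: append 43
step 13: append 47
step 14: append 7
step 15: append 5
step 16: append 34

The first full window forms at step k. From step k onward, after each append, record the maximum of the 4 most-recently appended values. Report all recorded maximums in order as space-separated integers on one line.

step 1: append 0 -> window=[0] (not full yet)
step 2: append 12 -> window=[0, 12] (not full yet)
step 3: append 47 -> window=[0, 12, 47] (not full yet)
step 4: append 12 -> window=[0, 12, 47, 12] -> max=47
step 5: append 22 -> window=[12, 47, 12, 22] -> max=47
step 6: append 19 -> window=[47, 12, 22, 19] -> max=47
step 7: append 14 -> window=[12, 22, 19, 14] -> max=22
step 8: append 44 -> window=[22, 19, 14, 44] -> max=44
step 9: append 41 -> window=[19, 14, 44, 41] -> max=44
step 10: append 16 -> window=[14, 44, 41, 16] -> max=44
step 11: append 35 -> window=[44, 41, 16, 35] -> max=44
step 12: append 43 -> window=[41, 16, 35, 43] -> max=43
step 13: append 47 -> window=[16, 35, 43, 47] -> max=47
step 14: append 7 -> window=[35, 43, 47, 7] -> max=47
step 15: append 5 -> window=[43, 47, 7, 5] -> max=47
step 16: append 34 -> window=[47, 7, 5, 34] -> max=47

Answer: 47 47 47 22 44 44 44 44 43 47 47 47 47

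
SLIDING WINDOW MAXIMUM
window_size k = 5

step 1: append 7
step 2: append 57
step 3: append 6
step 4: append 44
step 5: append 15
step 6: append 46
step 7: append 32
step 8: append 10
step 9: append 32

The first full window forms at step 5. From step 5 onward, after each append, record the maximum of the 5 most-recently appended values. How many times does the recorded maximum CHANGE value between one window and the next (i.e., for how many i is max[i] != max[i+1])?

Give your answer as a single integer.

Answer: 1

Derivation:
step 1: append 7 -> window=[7] (not full yet)
step 2: append 57 -> window=[7, 57] (not full yet)
step 3: append 6 -> window=[7, 57, 6] (not full yet)
step 4: append 44 -> window=[7, 57, 6, 44] (not full yet)
step 5: append 15 -> window=[7, 57, 6, 44, 15] -> max=57
step 6: append 46 -> window=[57, 6, 44, 15, 46] -> max=57
step 7: append 32 -> window=[6, 44, 15, 46, 32] -> max=46
step 8: append 10 -> window=[44, 15, 46, 32, 10] -> max=46
step 9: append 32 -> window=[15, 46, 32, 10, 32] -> max=46
Recorded maximums: 57 57 46 46 46
Changes between consecutive maximums: 1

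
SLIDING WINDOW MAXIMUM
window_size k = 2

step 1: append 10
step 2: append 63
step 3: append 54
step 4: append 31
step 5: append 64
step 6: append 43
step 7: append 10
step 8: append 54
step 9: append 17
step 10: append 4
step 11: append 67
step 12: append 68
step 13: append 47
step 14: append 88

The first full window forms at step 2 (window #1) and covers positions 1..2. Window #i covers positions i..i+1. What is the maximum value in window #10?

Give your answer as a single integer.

step 1: append 10 -> window=[10] (not full yet)
step 2: append 63 -> window=[10, 63] -> max=63
step 3: append 54 -> window=[63, 54] -> max=63
step 4: append 31 -> window=[54, 31] -> max=54
step 5: append 64 -> window=[31, 64] -> max=64
step 6: append 43 -> window=[64, 43] -> max=64
step 7: append 10 -> window=[43, 10] -> max=43
step 8: append 54 -> window=[10, 54] -> max=54
step 9: append 17 -> window=[54, 17] -> max=54
step 10: append 4 -> window=[17, 4] -> max=17
step 11: append 67 -> window=[4, 67] -> max=67
Window #10 max = 67

Answer: 67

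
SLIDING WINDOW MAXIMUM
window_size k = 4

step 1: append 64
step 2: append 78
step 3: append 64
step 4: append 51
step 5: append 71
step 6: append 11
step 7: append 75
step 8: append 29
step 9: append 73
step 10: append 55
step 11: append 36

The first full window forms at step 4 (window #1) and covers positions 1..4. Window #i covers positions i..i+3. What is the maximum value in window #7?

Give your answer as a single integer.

step 1: append 64 -> window=[64] (not full yet)
step 2: append 78 -> window=[64, 78] (not full yet)
step 3: append 64 -> window=[64, 78, 64] (not full yet)
step 4: append 51 -> window=[64, 78, 64, 51] -> max=78
step 5: append 71 -> window=[78, 64, 51, 71] -> max=78
step 6: append 11 -> window=[64, 51, 71, 11] -> max=71
step 7: append 75 -> window=[51, 71, 11, 75] -> max=75
step 8: append 29 -> window=[71, 11, 75, 29] -> max=75
step 9: append 73 -> window=[11, 75, 29, 73] -> max=75
step 10: append 55 -> window=[75, 29, 73, 55] -> max=75
Window #7 max = 75

Answer: 75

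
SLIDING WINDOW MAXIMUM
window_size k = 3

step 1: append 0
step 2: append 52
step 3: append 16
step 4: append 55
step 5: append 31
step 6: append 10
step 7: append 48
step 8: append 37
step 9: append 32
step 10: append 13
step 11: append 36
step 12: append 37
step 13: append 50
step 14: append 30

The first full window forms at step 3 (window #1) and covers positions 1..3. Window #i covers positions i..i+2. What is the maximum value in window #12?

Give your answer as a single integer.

Answer: 50

Derivation:
step 1: append 0 -> window=[0] (not full yet)
step 2: append 52 -> window=[0, 52] (not full yet)
step 3: append 16 -> window=[0, 52, 16] -> max=52
step 4: append 55 -> window=[52, 16, 55] -> max=55
step 5: append 31 -> window=[16, 55, 31] -> max=55
step 6: append 10 -> window=[55, 31, 10] -> max=55
step 7: append 48 -> window=[31, 10, 48] -> max=48
step 8: append 37 -> window=[10, 48, 37] -> max=48
step 9: append 32 -> window=[48, 37, 32] -> max=48
step 10: append 13 -> window=[37, 32, 13] -> max=37
step 11: append 36 -> window=[32, 13, 36] -> max=36
step 12: append 37 -> window=[13, 36, 37] -> max=37
step 13: append 50 -> window=[36, 37, 50] -> max=50
step 14: append 30 -> window=[37, 50, 30] -> max=50
Window #12 max = 50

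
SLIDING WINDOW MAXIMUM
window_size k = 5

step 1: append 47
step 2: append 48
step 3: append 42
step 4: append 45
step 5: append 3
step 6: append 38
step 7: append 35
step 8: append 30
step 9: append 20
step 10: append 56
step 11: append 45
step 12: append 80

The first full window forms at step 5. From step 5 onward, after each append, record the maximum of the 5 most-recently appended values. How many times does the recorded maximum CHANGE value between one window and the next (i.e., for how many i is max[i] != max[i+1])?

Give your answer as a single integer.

step 1: append 47 -> window=[47] (not full yet)
step 2: append 48 -> window=[47, 48] (not full yet)
step 3: append 42 -> window=[47, 48, 42] (not full yet)
step 4: append 45 -> window=[47, 48, 42, 45] (not full yet)
step 5: append 3 -> window=[47, 48, 42, 45, 3] -> max=48
step 6: append 38 -> window=[48, 42, 45, 3, 38] -> max=48
step 7: append 35 -> window=[42, 45, 3, 38, 35] -> max=45
step 8: append 30 -> window=[45, 3, 38, 35, 30] -> max=45
step 9: append 20 -> window=[3, 38, 35, 30, 20] -> max=38
step 10: append 56 -> window=[38, 35, 30, 20, 56] -> max=56
step 11: append 45 -> window=[35, 30, 20, 56, 45] -> max=56
step 12: append 80 -> window=[30, 20, 56, 45, 80] -> max=80
Recorded maximums: 48 48 45 45 38 56 56 80
Changes between consecutive maximums: 4

Answer: 4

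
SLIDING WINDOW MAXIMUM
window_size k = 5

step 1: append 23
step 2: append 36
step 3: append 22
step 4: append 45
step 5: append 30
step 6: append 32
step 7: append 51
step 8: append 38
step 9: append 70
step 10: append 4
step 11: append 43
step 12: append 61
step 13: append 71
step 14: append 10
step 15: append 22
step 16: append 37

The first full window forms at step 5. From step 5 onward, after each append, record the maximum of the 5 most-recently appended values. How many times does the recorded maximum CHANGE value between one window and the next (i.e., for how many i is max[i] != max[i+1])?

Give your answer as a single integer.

Answer: 3

Derivation:
step 1: append 23 -> window=[23] (not full yet)
step 2: append 36 -> window=[23, 36] (not full yet)
step 3: append 22 -> window=[23, 36, 22] (not full yet)
step 4: append 45 -> window=[23, 36, 22, 45] (not full yet)
step 5: append 30 -> window=[23, 36, 22, 45, 30] -> max=45
step 6: append 32 -> window=[36, 22, 45, 30, 32] -> max=45
step 7: append 51 -> window=[22, 45, 30, 32, 51] -> max=51
step 8: append 38 -> window=[45, 30, 32, 51, 38] -> max=51
step 9: append 70 -> window=[30, 32, 51, 38, 70] -> max=70
step 10: append 4 -> window=[32, 51, 38, 70, 4] -> max=70
step 11: append 43 -> window=[51, 38, 70, 4, 43] -> max=70
step 12: append 61 -> window=[38, 70, 4, 43, 61] -> max=70
step 13: append 71 -> window=[70, 4, 43, 61, 71] -> max=71
step 14: append 10 -> window=[4, 43, 61, 71, 10] -> max=71
step 15: append 22 -> window=[43, 61, 71, 10, 22] -> max=71
step 16: append 37 -> window=[61, 71, 10, 22, 37] -> max=71
Recorded maximums: 45 45 51 51 70 70 70 70 71 71 71 71
Changes between consecutive maximums: 3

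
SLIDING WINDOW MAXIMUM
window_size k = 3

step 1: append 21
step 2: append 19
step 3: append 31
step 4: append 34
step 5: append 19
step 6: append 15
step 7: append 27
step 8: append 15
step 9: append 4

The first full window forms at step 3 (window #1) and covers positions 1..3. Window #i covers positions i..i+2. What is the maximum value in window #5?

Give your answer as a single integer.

Answer: 27

Derivation:
step 1: append 21 -> window=[21] (not full yet)
step 2: append 19 -> window=[21, 19] (not full yet)
step 3: append 31 -> window=[21, 19, 31] -> max=31
step 4: append 34 -> window=[19, 31, 34] -> max=34
step 5: append 19 -> window=[31, 34, 19] -> max=34
step 6: append 15 -> window=[34, 19, 15] -> max=34
step 7: append 27 -> window=[19, 15, 27] -> max=27
Window #5 max = 27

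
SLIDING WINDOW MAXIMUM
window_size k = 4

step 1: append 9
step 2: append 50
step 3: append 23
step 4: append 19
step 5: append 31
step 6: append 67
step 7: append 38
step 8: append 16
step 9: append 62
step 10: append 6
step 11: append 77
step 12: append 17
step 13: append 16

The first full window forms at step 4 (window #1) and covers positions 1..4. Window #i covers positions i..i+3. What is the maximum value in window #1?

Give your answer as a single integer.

Answer: 50

Derivation:
step 1: append 9 -> window=[9] (not full yet)
step 2: append 50 -> window=[9, 50] (not full yet)
step 3: append 23 -> window=[9, 50, 23] (not full yet)
step 4: append 19 -> window=[9, 50, 23, 19] -> max=50
Window #1 max = 50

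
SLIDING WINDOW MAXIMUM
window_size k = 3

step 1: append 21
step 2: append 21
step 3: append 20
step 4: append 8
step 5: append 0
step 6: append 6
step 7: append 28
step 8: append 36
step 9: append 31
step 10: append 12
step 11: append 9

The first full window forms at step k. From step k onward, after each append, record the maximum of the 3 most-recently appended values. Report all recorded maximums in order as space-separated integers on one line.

Answer: 21 21 20 8 28 36 36 36 31

Derivation:
step 1: append 21 -> window=[21] (not full yet)
step 2: append 21 -> window=[21, 21] (not full yet)
step 3: append 20 -> window=[21, 21, 20] -> max=21
step 4: append 8 -> window=[21, 20, 8] -> max=21
step 5: append 0 -> window=[20, 8, 0] -> max=20
step 6: append 6 -> window=[8, 0, 6] -> max=8
step 7: append 28 -> window=[0, 6, 28] -> max=28
step 8: append 36 -> window=[6, 28, 36] -> max=36
step 9: append 31 -> window=[28, 36, 31] -> max=36
step 10: append 12 -> window=[36, 31, 12] -> max=36
step 11: append 9 -> window=[31, 12, 9] -> max=31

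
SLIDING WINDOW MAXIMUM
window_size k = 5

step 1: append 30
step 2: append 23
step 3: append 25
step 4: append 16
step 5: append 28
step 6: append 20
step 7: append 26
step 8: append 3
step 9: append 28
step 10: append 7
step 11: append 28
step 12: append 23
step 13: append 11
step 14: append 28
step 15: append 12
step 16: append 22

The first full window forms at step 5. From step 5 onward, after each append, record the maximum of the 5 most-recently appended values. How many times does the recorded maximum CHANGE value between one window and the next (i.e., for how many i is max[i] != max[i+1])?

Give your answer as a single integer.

Answer: 1

Derivation:
step 1: append 30 -> window=[30] (not full yet)
step 2: append 23 -> window=[30, 23] (not full yet)
step 3: append 25 -> window=[30, 23, 25] (not full yet)
step 4: append 16 -> window=[30, 23, 25, 16] (not full yet)
step 5: append 28 -> window=[30, 23, 25, 16, 28] -> max=30
step 6: append 20 -> window=[23, 25, 16, 28, 20] -> max=28
step 7: append 26 -> window=[25, 16, 28, 20, 26] -> max=28
step 8: append 3 -> window=[16, 28, 20, 26, 3] -> max=28
step 9: append 28 -> window=[28, 20, 26, 3, 28] -> max=28
step 10: append 7 -> window=[20, 26, 3, 28, 7] -> max=28
step 11: append 28 -> window=[26, 3, 28, 7, 28] -> max=28
step 12: append 23 -> window=[3, 28, 7, 28, 23] -> max=28
step 13: append 11 -> window=[28, 7, 28, 23, 11] -> max=28
step 14: append 28 -> window=[7, 28, 23, 11, 28] -> max=28
step 15: append 12 -> window=[28, 23, 11, 28, 12] -> max=28
step 16: append 22 -> window=[23, 11, 28, 12, 22] -> max=28
Recorded maximums: 30 28 28 28 28 28 28 28 28 28 28 28
Changes between consecutive maximums: 1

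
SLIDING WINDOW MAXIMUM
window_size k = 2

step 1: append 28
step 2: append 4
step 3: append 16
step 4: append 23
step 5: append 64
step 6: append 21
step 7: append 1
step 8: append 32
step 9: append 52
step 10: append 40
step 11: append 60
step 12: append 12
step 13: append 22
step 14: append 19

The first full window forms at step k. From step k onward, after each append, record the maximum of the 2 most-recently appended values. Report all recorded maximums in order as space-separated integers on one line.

Answer: 28 16 23 64 64 21 32 52 52 60 60 22 22

Derivation:
step 1: append 28 -> window=[28] (not full yet)
step 2: append 4 -> window=[28, 4] -> max=28
step 3: append 16 -> window=[4, 16] -> max=16
step 4: append 23 -> window=[16, 23] -> max=23
step 5: append 64 -> window=[23, 64] -> max=64
step 6: append 21 -> window=[64, 21] -> max=64
step 7: append 1 -> window=[21, 1] -> max=21
step 8: append 32 -> window=[1, 32] -> max=32
step 9: append 52 -> window=[32, 52] -> max=52
step 10: append 40 -> window=[52, 40] -> max=52
step 11: append 60 -> window=[40, 60] -> max=60
step 12: append 12 -> window=[60, 12] -> max=60
step 13: append 22 -> window=[12, 22] -> max=22
step 14: append 19 -> window=[22, 19] -> max=22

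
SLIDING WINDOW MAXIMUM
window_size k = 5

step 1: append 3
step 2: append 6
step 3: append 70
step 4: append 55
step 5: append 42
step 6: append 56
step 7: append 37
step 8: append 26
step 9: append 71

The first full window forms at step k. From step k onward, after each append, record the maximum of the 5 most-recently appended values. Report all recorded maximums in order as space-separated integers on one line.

step 1: append 3 -> window=[3] (not full yet)
step 2: append 6 -> window=[3, 6] (not full yet)
step 3: append 70 -> window=[3, 6, 70] (not full yet)
step 4: append 55 -> window=[3, 6, 70, 55] (not full yet)
step 5: append 42 -> window=[3, 6, 70, 55, 42] -> max=70
step 6: append 56 -> window=[6, 70, 55, 42, 56] -> max=70
step 7: append 37 -> window=[70, 55, 42, 56, 37] -> max=70
step 8: append 26 -> window=[55, 42, 56, 37, 26] -> max=56
step 9: append 71 -> window=[42, 56, 37, 26, 71] -> max=71

Answer: 70 70 70 56 71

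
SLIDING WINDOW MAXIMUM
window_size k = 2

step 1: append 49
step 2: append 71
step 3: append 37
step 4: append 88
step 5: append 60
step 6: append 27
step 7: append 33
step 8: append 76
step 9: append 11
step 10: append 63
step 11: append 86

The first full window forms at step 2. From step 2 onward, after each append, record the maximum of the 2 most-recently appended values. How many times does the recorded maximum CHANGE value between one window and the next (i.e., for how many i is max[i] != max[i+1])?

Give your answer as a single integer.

Answer: 6

Derivation:
step 1: append 49 -> window=[49] (not full yet)
step 2: append 71 -> window=[49, 71] -> max=71
step 3: append 37 -> window=[71, 37] -> max=71
step 4: append 88 -> window=[37, 88] -> max=88
step 5: append 60 -> window=[88, 60] -> max=88
step 6: append 27 -> window=[60, 27] -> max=60
step 7: append 33 -> window=[27, 33] -> max=33
step 8: append 76 -> window=[33, 76] -> max=76
step 9: append 11 -> window=[76, 11] -> max=76
step 10: append 63 -> window=[11, 63] -> max=63
step 11: append 86 -> window=[63, 86] -> max=86
Recorded maximums: 71 71 88 88 60 33 76 76 63 86
Changes between consecutive maximums: 6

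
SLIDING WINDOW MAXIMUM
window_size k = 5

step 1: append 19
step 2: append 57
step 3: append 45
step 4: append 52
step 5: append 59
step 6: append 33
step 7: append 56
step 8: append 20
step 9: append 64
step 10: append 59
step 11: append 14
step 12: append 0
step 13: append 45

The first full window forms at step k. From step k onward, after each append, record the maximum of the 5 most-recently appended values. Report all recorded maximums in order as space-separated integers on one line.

step 1: append 19 -> window=[19] (not full yet)
step 2: append 57 -> window=[19, 57] (not full yet)
step 3: append 45 -> window=[19, 57, 45] (not full yet)
step 4: append 52 -> window=[19, 57, 45, 52] (not full yet)
step 5: append 59 -> window=[19, 57, 45, 52, 59] -> max=59
step 6: append 33 -> window=[57, 45, 52, 59, 33] -> max=59
step 7: append 56 -> window=[45, 52, 59, 33, 56] -> max=59
step 8: append 20 -> window=[52, 59, 33, 56, 20] -> max=59
step 9: append 64 -> window=[59, 33, 56, 20, 64] -> max=64
step 10: append 59 -> window=[33, 56, 20, 64, 59] -> max=64
step 11: append 14 -> window=[56, 20, 64, 59, 14] -> max=64
step 12: append 0 -> window=[20, 64, 59, 14, 0] -> max=64
step 13: append 45 -> window=[64, 59, 14, 0, 45] -> max=64

Answer: 59 59 59 59 64 64 64 64 64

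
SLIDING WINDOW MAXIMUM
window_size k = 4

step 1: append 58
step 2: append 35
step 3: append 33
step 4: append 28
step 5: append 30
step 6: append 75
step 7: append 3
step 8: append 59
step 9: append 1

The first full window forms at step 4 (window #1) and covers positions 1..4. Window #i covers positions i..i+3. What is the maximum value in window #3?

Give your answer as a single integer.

Answer: 75

Derivation:
step 1: append 58 -> window=[58] (not full yet)
step 2: append 35 -> window=[58, 35] (not full yet)
step 3: append 33 -> window=[58, 35, 33] (not full yet)
step 4: append 28 -> window=[58, 35, 33, 28] -> max=58
step 5: append 30 -> window=[35, 33, 28, 30] -> max=35
step 6: append 75 -> window=[33, 28, 30, 75] -> max=75
Window #3 max = 75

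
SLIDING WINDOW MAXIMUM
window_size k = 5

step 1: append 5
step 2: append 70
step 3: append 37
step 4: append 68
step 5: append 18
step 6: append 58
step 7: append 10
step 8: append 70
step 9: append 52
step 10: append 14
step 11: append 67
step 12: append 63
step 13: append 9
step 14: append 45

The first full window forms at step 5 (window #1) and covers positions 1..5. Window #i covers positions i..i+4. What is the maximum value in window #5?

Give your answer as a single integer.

Answer: 70

Derivation:
step 1: append 5 -> window=[5] (not full yet)
step 2: append 70 -> window=[5, 70] (not full yet)
step 3: append 37 -> window=[5, 70, 37] (not full yet)
step 4: append 68 -> window=[5, 70, 37, 68] (not full yet)
step 5: append 18 -> window=[5, 70, 37, 68, 18] -> max=70
step 6: append 58 -> window=[70, 37, 68, 18, 58] -> max=70
step 7: append 10 -> window=[37, 68, 18, 58, 10] -> max=68
step 8: append 70 -> window=[68, 18, 58, 10, 70] -> max=70
step 9: append 52 -> window=[18, 58, 10, 70, 52] -> max=70
Window #5 max = 70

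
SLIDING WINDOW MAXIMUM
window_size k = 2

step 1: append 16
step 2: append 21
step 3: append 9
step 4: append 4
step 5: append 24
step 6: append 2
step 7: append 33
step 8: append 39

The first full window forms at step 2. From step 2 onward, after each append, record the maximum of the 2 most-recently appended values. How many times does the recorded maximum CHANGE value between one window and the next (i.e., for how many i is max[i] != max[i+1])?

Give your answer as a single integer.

step 1: append 16 -> window=[16] (not full yet)
step 2: append 21 -> window=[16, 21] -> max=21
step 3: append 9 -> window=[21, 9] -> max=21
step 4: append 4 -> window=[9, 4] -> max=9
step 5: append 24 -> window=[4, 24] -> max=24
step 6: append 2 -> window=[24, 2] -> max=24
step 7: append 33 -> window=[2, 33] -> max=33
step 8: append 39 -> window=[33, 39] -> max=39
Recorded maximums: 21 21 9 24 24 33 39
Changes between consecutive maximums: 4

Answer: 4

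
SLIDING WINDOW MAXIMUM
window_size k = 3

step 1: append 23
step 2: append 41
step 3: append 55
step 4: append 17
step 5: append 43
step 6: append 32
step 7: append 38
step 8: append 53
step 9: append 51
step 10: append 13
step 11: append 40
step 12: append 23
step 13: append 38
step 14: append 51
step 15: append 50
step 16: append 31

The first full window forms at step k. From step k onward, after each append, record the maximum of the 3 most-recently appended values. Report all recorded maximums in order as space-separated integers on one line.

Answer: 55 55 55 43 43 53 53 53 51 40 40 51 51 51

Derivation:
step 1: append 23 -> window=[23] (not full yet)
step 2: append 41 -> window=[23, 41] (not full yet)
step 3: append 55 -> window=[23, 41, 55] -> max=55
step 4: append 17 -> window=[41, 55, 17] -> max=55
step 5: append 43 -> window=[55, 17, 43] -> max=55
step 6: append 32 -> window=[17, 43, 32] -> max=43
step 7: append 38 -> window=[43, 32, 38] -> max=43
step 8: append 53 -> window=[32, 38, 53] -> max=53
step 9: append 51 -> window=[38, 53, 51] -> max=53
step 10: append 13 -> window=[53, 51, 13] -> max=53
step 11: append 40 -> window=[51, 13, 40] -> max=51
step 12: append 23 -> window=[13, 40, 23] -> max=40
step 13: append 38 -> window=[40, 23, 38] -> max=40
step 14: append 51 -> window=[23, 38, 51] -> max=51
step 15: append 50 -> window=[38, 51, 50] -> max=51
step 16: append 31 -> window=[51, 50, 31] -> max=51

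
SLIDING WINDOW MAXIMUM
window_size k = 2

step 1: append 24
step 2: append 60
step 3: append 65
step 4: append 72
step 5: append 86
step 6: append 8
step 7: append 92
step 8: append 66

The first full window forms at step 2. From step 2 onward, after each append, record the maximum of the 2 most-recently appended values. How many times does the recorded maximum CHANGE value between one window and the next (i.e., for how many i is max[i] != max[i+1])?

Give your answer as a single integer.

Answer: 4

Derivation:
step 1: append 24 -> window=[24] (not full yet)
step 2: append 60 -> window=[24, 60] -> max=60
step 3: append 65 -> window=[60, 65] -> max=65
step 4: append 72 -> window=[65, 72] -> max=72
step 5: append 86 -> window=[72, 86] -> max=86
step 6: append 8 -> window=[86, 8] -> max=86
step 7: append 92 -> window=[8, 92] -> max=92
step 8: append 66 -> window=[92, 66] -> max=92
Recorded maximums: 60 65 72 86 86 92 92
Changes between consecutive maximums: 4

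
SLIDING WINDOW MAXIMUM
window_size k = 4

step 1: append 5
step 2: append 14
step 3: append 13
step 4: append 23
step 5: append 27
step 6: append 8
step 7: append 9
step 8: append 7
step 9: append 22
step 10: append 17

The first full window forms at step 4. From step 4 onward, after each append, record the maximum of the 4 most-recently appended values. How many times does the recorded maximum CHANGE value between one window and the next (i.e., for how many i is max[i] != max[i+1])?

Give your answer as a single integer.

step 1: append 5 -> window=[5] (not full yet)
step 2: append 14 -> window=[5, 14] (not full yet)
step 3: append 13 -> window=[5, 14, 13] (not full yet)
step 4: append 23 -> window=[5, 14, 13, 23] -> max=23
step 5: append 27 -> window=[14, 13, 23, 27] -> max=27
step 6: append 8 -> window=[13, 23, 27, 8] -> max=27
step 7: append 9 -> window=[23, 27, 8, 9] -> max=27
step 8: append 7 -> window=[27, 8, 9, 7] -> max=27
step 9: append 22 -> window=[8, 9, 7, 22] -> max=22
step 10: append 17 -> window=[9, 7, 22, 17] -> max=22
Recorded maximums: 23 27 27 27 27 22 22
Changes between consecutive maximums: 2

Answer: 2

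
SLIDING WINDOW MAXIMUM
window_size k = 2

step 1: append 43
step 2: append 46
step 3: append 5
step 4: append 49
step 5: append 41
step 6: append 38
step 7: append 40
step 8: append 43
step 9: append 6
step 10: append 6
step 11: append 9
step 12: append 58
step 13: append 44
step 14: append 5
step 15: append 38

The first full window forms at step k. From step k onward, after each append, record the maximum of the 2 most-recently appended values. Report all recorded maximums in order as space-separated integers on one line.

step 1: append 43 -> window=[43] (not full yet)
step 2: append 46 -> window=[43, 46] -> max=46
step 3: append 5 -> window=[46, 5] -> max=46
step 4: append 49 -> window=[5, 49] -> max=49
step 5: append 41 -> window=[49, 41] -> max=49
step 6: append 38 -> window=[41, 38] -> max=41
step 7: append 40 -> window=[38, 40] -> max=40
step 8: append 43 -> window=[40, 43] -> max=43
step 9: append 6 -> window=[43, 6] -> max=43
step 10: append 6 -> window=[6, 6] -> max=6
step 11: append 9 -> window=[6, 9] -> max=9
step 12: append 58 -> window=[9, 58] -> max=58
step 13: append 44 -> window=[58, 44] -> max=58
step 14: append 5 -> window=[44, 5] -> max=44
step 15: append 38 -> window=[5, 38] -> max=38

Answer: 46 46 49 49 41 40 43 43 6 9 58 58 44 38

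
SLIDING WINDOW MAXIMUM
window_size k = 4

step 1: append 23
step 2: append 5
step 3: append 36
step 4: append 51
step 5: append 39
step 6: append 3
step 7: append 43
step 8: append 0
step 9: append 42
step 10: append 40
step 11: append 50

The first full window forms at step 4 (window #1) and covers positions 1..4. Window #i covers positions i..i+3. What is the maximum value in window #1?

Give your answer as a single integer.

step 1: append 23 -> window=[23] (not full yet)
step 2: append 5 -> window=[23, 5] (not full yet)
step 3: append 36 -> window=[23, 5, 36] (not full yet)
step 4: append 51 -> window=[23, 5, 36, 51] -> max=51
Window #1 max = 51

Answer: 51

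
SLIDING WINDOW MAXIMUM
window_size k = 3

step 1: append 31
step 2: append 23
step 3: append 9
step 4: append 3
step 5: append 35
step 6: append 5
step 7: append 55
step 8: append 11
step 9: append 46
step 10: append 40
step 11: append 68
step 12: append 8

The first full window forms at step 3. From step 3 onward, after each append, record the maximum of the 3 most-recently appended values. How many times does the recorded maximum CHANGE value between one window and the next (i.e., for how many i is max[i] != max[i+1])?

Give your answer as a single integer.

Answer: 5

Derivation:
step 1: append 31 -> window=[31] (not full yet)
step 2: append 23 -> window=[31, 23] (not full yet)
step 3: append 9 -> window=[31, 23, 9] -> max=31
step 4: append 3 -> window=[23, 9, 3] -> max=23
step 5: append 35 -> window=[9, 3, 35] -> max=35
step 6: append 5 -> window=[3, 35, 5] -> max=35
step 7: append 55 -> window=[35, 5, 55] -> max=55
step 8: append 11 -> window=[5, 55, 11] -> max=55
step 9: append 46 -> window=[55, 11, 46] -> max=55
step 10: append 40 -> window=[11, 46, 40] -> max=46
step 11: append 68 -> window=[46, 40, 68] -> max=68
step 12: append 8 -> window=[40, 68, 8] -> max=68
Recorded maximums: 31 23 35 35 55 55 55 46 68 68
Changes between consecutive maximums: 5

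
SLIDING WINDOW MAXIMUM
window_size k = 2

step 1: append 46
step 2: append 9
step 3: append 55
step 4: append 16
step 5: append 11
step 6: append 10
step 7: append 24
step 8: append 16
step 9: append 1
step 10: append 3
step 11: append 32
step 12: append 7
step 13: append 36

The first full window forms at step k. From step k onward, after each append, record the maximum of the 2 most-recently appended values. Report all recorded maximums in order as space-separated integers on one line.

Answer: 46 55 55 16 11 24 24 16 3 32 32 36

Derivation:
step 1: append 46 -> window=[46] (not full yet)
step 2: append 9 -> window=[46, 9] -> max=46
step 3: append 55 -> window=[9, 55] -> max=55
step 4: append 16 -> window=[55, 16] -> max=55
step 5: append 11 -> window=[16, 11] -> max=16
step 6: append 10 -> window=[11, 10] -> max=11
step 7: append 24 -> window=[10, 24] -> max=24
step 8: append 16 -> window=[24, 16] -> max=24
step 9: append 1 -> window=[16, 1] -> max=16
step 10: append 3 -> window=[1, 3] -> max=3
step 11: append 32 -> window=[3, 32] -> max=32
step 12: append 7 -> window=[32, 7] -> max=32
step 13: append 36 -> window=[7, 36] -> max=36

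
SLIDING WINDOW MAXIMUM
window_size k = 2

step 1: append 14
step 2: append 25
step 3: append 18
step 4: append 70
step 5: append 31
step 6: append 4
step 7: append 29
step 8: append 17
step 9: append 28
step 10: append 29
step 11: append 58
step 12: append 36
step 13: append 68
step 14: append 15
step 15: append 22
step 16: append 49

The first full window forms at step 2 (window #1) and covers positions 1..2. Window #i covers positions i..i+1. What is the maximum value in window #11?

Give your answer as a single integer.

Answer: 58

Derivation:
step 1: append 14 -> window=[14] (not full yet)
step 2: append 25 -> window=[14, 25] -> max=25
step 3: append 18 -> window=[25, 18] -> max=25
step 4: append 70 -> window=[18, 70] -> max=70
step 5: append 31 -> window=[70, 31] -> max=70
step 6: append 4 -> window=[31, 4] -> max=31
step 7: append 29 -> window=[4, 29] -> max=29
step 8: append 17 -> window=[29, 17] -> max=29
step 9: append 28 -> window=[17, 28] -> max=28
step 10: append 29 -> window=[28, 29] -> max=29
step 11: append 58 -> window=[29, 58] -> max=58
step 12: append 36 -> window=[58, 36] -> max=58
Window #11 max = 58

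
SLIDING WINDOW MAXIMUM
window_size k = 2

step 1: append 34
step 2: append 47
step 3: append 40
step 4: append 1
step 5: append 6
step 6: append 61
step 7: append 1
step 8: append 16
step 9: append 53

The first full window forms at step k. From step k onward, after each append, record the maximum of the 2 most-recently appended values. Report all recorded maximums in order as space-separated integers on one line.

step 1: append 34 -> window=[34] (not full yet)
step 2: append 47 -> window=[34, 47] -> max=47
step 3: append 40 -> window=[47, 40] -> max=47
step 4: append 1 -> window=[40, 1] -> max=40
step 5: append 6 -> window=[1, 6] -> max=6
step 6: append 61 -> window=[6, 61] -> max=61
step 7: append 1 -> window=[61, 1] -> max=61
step 8: append 16 -> window=[1, 16] -> max=16
step 9: append 53 -> window=[16, 53] -> max=53

Answer: 47 47 40 6 61 61 16 53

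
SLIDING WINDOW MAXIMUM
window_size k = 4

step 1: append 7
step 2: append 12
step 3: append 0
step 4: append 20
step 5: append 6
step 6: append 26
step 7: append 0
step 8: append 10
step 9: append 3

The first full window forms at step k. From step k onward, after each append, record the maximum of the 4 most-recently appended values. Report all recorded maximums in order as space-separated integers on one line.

Answer: 20 20 26 26 26 26

Derivation:
step 1: append 7 -> window=[7] (not full yet)
step 2: append 12 -> window=[7, 12] (not full yet)
step 3: append 0 -> window=[7, 12, 0] (not full yet)
step 4: append 20 -> window=[7, 12, 0, 20] -> max=20
step 5: append 6 -> window=[12, 0, 20, 6] -> max=20
step 6: append 26 -> window=[0, 20, 6, 26] -> max=26
step 7: append 0 -> window=[20, 6, 26, 0] -> max=26
step 8: append 10 -> window=[6, 26, 0, 10] -> max=26
step 9: append 3 -> window=[26, 0, 10, 3] -> max=26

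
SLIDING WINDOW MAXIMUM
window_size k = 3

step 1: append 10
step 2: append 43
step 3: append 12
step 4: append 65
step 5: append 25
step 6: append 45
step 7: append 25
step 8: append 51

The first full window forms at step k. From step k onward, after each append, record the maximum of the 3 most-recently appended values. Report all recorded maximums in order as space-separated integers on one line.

step 1: append 10 -> window=[10] (not full yet)
step 2: append 43 -> window=[10, 43] (not full yet)
step 3: append 12 -> window=[10, 43, 12] -> max=43
step 4: append 65 -> window=[43, 12, 65] -> max=65
step 5: append 25 -> window=[12, 65, 25] -> max=65
step 6: append 45 -> window=[65, 25, 45] -> max=65
step 7: append 25 -> window=[25, 45, 25] -> max=45
step 8: append 51 -> window=[45, 25, 51] -> max=51

Answer: 43 65 65 65 45 51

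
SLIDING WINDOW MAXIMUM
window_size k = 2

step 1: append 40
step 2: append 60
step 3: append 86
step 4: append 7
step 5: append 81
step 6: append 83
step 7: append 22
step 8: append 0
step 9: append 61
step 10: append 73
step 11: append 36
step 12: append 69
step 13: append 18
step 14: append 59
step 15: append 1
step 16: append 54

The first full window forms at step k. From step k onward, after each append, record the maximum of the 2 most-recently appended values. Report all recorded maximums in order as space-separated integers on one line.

step 1: append 40 -> window=[40] (not full yet)
step 2: append 60 -> window=[40, 60] -> max=60
step 3: append 86 -> window=[60, 86] -> max=86
step 4: append 7 -> window=[86, 7] -> max=86
step 5: append 81 -> window=[7, 81] -> max=81
step 6: append 83 -> window=[81, 83] -> max=83
step 7: append 22 -> window=[83, 22] -> max=83
step 8: append 0 -> window=[22, 0] -> max=22
step 9: append 61 -> window=[0, 61] -> max=61
step 10: append 73 -> window=[61, 73] -> max=73
step 11: append 36 -> window=[73, 36] -> max=73
step 12: append 69 -> window=[36, 69] -> max=69
step 13: append 18 -> window=[69, 18] -> max=69
step 14: append 59 -> window=[18, 59] -> max=59
step 15: append 1 -> window=[59, 1] -> max=59
step 16: append 54 -> window=[1, 54] -> max=54

Answer: 60 86 86 81 83 83 22 61 73 73 69 69 59 59 54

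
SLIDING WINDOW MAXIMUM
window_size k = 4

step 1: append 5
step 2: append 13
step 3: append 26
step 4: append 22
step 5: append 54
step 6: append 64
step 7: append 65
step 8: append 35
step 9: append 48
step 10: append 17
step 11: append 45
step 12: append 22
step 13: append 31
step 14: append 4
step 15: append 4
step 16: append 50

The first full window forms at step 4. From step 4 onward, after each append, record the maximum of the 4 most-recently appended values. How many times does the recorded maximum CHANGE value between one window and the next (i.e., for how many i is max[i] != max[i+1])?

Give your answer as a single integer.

step 1: append 5 -> window=[5] (not full yet)
step 2: append 13 -> window=[5, 13] (not full yet)
step 3: append 26 -> window=[5, 13, 26] (not full yet)
step 4: append 22 -> window=[5, 13, 26, 22] -> max=26
step 5: append 54 -> window=[13, 26, 22, 54] -> max=54
step 6: append 64 -> window=[26, 22, 54, 64] -> max=64
step 7: append 65 -> window=[22, 54, 64, 65] -> max=65
step 8: append 35 -> window=[54, 64, 65, 35] -> max=65
step 9: append 48 -> window=[64, 65, 35, 48] -> max=65
step 10: append 17 -> window=[65, 35, 48, 17] -> max=65
step 11: append 45 -> window=[35, 48, 17, 45] -> max=48
step 12: append 22 -> window=[48, 17, 45, 22] -> max=48
step 13: append 31 -> window=[17, 45, 22, 31] -> max=45
step 14: append 4 -> window=[45, 22, 31, 4] -> max=45
step 15: append 4 -> window=[22, 31, 4, 4] -> max=31
step 16: append 50 -> window=[31, 4, 4, 50] -> max=50
Recorded maximums: 26 54 64 65 65 65 65 48 48 45 45 31 50
Changes between consecutive maximums: 7

Answer: 7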